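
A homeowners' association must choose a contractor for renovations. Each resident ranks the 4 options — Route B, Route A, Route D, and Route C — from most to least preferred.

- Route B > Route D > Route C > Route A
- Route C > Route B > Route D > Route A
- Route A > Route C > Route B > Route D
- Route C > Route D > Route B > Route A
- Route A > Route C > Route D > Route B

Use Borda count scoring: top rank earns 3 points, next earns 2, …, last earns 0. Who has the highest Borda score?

Borda scores:
  Route B: 3 + 2 + 1 + 1 + 0 = 7
  Route A: 0 + 0 + 3 + 0 + 3 = 6
  Route D: 2 + 1 + 0 + 2 + 1 = 6
  Route C: 1 + 3 + 2 + 3 + 2 = 11
Route C has the highest total.

Route C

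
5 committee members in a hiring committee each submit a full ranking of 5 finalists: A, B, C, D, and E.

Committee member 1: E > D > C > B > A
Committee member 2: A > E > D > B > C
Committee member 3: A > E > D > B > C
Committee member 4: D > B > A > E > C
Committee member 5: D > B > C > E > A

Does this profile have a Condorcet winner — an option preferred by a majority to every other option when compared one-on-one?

Head-to-head results (5 voters total):
A vs B: B wins 3–2.
A vs C: A wins 3–2.
A vs D: D wins 3–2.
A vs E: A wins 3–2.
B vs C: B wins 4–1.
B vs D: D wins 5–0.
B vs E: E wins 3–2.
C vs D: D wins 5–0.
C vs E: E wins 4–1.
D vs E: E wins 3–2.
No candidate beats all others: A beats E beats B beats A, a majority cycle.

No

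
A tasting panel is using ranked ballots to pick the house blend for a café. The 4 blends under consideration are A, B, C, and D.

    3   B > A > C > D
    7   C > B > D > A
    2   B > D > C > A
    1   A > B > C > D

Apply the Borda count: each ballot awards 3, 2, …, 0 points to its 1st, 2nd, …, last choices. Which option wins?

Borda scores:
  A: 3·2 + 7·0 + 2·0 + 3 = 9
  B: 3·3 + 7·2 + 2·3 + 2 = 31
  C: 3·1 + 7·3 + 2·1 + 1 = 27
  D: 3·0 + 7·1 + 2·2 + 0 = 11
B has the highest total.

B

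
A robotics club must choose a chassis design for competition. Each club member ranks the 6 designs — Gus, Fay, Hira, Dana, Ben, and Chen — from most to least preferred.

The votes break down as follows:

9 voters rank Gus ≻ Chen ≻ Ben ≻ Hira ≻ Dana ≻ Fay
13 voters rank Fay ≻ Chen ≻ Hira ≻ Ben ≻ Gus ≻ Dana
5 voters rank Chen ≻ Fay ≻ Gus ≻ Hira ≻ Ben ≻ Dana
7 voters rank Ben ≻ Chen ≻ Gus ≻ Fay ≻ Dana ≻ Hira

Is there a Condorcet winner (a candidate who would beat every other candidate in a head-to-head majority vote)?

Head-to-head results (34 voters total):
Gus vs Fay: Fay wins 18–16.
Gus vs Hira: Gus wins 21–13.
Gus vs Dana: Gus wins 34–0.
Gus vs Ben: Ben wins 20–14.
Gus vs Chen: Chen wins 25–9.
Fay vs Hira: Fay wins 25–9.
Fay vs Dana: Fay wins 25–9.
Fay vs Ben: Fay wins 18–16.
Fay vs Chen: Chen wins 21–13.
Hira vs Dana: Hira wins 27–7.
Hira vs Ben: Hira wins 18–16.
Hira vs Chen: Chen wins 34–0.
Dana vs Ben: Ben wins 34–0.
Dana vs Chen: Chen wins 34–0.
Ben vs Chen: Chen wins 27–7.
Chen beats each rival — Gus (25–9), Fay (21–13), Hira (34–0), Dana (34–0), Ben (27–7) — so Chen is the Condorcet winner.

Yes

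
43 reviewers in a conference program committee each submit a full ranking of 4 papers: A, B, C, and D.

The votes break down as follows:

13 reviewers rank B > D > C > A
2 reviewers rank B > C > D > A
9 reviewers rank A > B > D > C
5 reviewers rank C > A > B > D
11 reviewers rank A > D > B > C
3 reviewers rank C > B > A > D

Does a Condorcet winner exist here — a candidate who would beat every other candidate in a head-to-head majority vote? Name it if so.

Head-to-head results (43 voters total):
A vs B: A wins 25–18.
A vs C: C wins 23–20.
A vs D: A wins 28–15.
B vs C: B wins 35–8.
B vs D: B wins 32–11.
C vs D: D wins 33–10.
No candidate beats all others: A beats B beats C beats A, a majority cycle.

No Condorcet winner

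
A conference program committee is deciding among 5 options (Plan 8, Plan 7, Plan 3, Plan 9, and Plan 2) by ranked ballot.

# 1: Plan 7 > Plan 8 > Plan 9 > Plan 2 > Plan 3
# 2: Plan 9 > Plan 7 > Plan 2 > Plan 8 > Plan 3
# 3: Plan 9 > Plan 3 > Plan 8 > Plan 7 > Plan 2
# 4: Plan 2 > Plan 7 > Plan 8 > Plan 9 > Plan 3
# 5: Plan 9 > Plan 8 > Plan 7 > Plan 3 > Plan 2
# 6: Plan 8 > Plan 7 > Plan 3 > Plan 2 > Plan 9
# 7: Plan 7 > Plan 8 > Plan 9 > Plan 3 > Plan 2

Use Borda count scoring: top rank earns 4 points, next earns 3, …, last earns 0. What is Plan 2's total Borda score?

8

Borda scores:
  Plan 8: 3 + 1 + 2 + 2 + 3 + 4 + 3 = 18
  Plan 7: 4 + 3 + 1 + 3 + 2 + 3 + 4 = 20
  Plan 3: 0 + 0 + 3 + 0 + 1 + 2 + 1 = 7
  Plan 9: 2 + 4 + 4 + 1 + 4 + 0 + 2 = 17
  Plan 2: 1 + 2 + 0 + 4 + 0 + 1 + 0 = 8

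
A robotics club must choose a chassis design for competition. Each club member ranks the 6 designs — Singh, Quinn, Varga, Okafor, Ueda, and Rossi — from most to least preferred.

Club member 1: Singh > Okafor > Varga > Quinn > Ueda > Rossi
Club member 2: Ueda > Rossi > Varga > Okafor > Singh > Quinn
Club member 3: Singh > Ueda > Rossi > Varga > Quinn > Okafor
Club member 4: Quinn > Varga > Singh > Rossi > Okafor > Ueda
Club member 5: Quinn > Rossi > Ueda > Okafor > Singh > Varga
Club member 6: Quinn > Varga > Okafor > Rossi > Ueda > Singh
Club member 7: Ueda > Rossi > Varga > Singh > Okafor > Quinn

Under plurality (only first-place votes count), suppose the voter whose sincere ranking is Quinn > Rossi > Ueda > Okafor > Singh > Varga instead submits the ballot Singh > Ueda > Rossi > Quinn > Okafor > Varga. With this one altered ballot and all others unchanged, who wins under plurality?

First-place totals with the altered ballot: Singh 3, Quinn 2, Varga 0, Okafor 0, Ueda 2, Rossi 0.
The switch changes the winner from Quinn to Singh.

Singh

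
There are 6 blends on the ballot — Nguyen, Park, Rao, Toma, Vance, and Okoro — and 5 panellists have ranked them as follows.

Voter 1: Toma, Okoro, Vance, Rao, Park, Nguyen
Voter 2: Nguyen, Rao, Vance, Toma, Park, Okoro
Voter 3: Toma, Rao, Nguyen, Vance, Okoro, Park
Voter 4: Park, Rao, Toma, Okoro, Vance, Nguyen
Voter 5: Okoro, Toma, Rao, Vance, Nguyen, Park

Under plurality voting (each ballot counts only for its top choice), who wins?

First-place vote totals:
  Nguyen: 1
  Park: 1
  Rao: 0
  Toma: 2
  Vance: 0
  Okoro: 1
Toma has the most first-place votes.

Toma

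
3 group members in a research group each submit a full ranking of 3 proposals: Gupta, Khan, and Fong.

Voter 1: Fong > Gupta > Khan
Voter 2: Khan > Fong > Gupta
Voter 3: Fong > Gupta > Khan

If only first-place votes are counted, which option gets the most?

First-place vote totals:
  Gupta: 0
  Khan: 1
  Fong: 2
Fong has the most first-place votes.

Fong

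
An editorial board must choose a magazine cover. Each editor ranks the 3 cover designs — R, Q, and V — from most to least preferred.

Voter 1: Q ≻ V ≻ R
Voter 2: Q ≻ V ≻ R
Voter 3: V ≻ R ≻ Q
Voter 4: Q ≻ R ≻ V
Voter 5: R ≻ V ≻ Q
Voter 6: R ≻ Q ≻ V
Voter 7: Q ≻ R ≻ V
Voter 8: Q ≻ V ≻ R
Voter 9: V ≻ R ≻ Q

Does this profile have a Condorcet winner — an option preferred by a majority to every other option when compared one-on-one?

Yes

Head-to-head results (9 voters total):
R vs Q: Q wins 5–4.
R vs V: V wins 5–4.
Q vs V: Q wins 6–3.
Q beats each rival — R (5–4), V (6–3) — so Q is the Condorcet winner.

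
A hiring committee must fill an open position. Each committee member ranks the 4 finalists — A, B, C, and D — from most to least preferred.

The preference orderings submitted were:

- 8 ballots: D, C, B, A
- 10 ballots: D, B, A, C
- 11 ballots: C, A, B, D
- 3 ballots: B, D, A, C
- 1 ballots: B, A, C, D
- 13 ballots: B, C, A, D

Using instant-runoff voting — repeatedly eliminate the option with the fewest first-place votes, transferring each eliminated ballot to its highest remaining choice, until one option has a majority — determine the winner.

B

Round 1: D 18, B 17, C 11, A 0. A has the fewest and is eliminated.
Round 2: D 18, B 17, C 11. C has the fewest and is eliminated.
Round 3: B 28, D 18. B has a majority.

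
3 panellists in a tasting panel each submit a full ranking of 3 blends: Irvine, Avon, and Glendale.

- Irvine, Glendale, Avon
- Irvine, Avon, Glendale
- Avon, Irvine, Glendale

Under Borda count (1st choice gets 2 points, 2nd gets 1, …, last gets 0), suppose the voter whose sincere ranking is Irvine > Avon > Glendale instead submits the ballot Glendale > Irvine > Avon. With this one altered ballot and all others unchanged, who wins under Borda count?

Irvine

Borda totals with the altered ballot: Irvine 4, Avon 2, Glendale 3.
The winner is unchanged: still Irvine.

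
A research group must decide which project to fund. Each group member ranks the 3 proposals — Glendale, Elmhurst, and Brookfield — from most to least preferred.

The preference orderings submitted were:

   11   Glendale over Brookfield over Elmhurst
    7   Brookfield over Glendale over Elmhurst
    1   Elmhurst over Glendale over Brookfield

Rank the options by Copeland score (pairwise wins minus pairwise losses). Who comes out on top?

Pairwise results:
  Glendale vs Elmhurst: Glendale wins 18–1.
  Glendale vs Brookfield: Glendale wins 12–7.
  Elmhurst vs Brookfield: Brookfield wins 18–1.
Copeland scores (wins − losses):
  Glendale: 2 − 0 = 2
  Elmhurst: 0 − 2 = -2
  Brookfield: 1 − 1 = 0
Glendale has the best Copeland score.

Glendale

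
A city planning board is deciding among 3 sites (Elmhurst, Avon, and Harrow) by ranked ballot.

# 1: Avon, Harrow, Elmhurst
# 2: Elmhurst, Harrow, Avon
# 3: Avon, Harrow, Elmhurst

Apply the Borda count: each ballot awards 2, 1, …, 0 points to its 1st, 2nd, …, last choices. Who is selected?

Avon

Borda scores:
  Elmhurst: 0 + 2 + 0 = 2
  Avon: 2 + 0 + 2 = 4
  Harrow: 1 + 1 + 1 = 3
Avon has the highest total.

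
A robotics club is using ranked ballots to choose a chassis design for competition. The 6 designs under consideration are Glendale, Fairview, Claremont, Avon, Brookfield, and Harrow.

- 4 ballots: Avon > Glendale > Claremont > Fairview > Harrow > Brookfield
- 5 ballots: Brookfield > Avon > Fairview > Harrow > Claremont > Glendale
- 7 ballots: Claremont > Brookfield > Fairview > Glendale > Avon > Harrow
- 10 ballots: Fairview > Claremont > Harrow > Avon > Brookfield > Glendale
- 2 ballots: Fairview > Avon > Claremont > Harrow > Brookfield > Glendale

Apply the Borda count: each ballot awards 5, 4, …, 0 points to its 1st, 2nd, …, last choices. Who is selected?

Fairview

Borda scores:
  Glendale: 4·4 + 5·0 + 7·2 + 10·0 + 2·0 = 30
  Fairview: 4·2 + 5·3 + 7·3 + 10·5 + 2·5 = 104
  Claremont: 4·3 + 5·1 + 7·5 + 10·4 + 2·3 = 98
  Avon: 4·5 + 5·4 + 7·1 + 10·2 + 2·4 = 75
  Brookfield: 4·0 + 5·5 + 7·4 + 10·1 + 2·1 = 65
  Harrow: 4·1 + 5·2 + 7·0 + 10·3 + 2·2 = 48
Fairview has the highest total.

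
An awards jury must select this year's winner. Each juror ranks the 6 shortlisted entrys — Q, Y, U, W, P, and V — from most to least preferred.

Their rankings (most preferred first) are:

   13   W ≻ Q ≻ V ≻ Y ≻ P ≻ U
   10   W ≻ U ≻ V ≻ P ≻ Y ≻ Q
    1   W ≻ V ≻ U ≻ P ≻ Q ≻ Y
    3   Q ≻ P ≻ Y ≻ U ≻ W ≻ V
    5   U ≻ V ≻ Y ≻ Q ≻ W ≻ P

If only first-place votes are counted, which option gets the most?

W

First-place vote totals:
  Q: 3
  Y: 0
  U: 5
  W: 24
  P: 0
  V: 0
W has the most first-place votes.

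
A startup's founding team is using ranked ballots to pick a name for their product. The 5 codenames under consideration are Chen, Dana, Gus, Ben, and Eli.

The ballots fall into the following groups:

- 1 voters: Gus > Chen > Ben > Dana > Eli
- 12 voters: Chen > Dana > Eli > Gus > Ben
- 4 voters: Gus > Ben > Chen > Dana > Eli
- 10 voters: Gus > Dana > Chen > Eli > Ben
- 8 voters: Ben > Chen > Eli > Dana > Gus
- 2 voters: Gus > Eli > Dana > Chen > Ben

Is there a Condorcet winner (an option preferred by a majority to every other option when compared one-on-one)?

Yes

Head-to-head results (37 voters total):
Chen vs Dana: Chen wins 25–12.
Chen vs Gus: Chen wins 20–17.
Chen vs Ben: Chen wins 25–12.
Chen vs Eli: Chen wins 35–2.
Dana vs Gus: Dana wins 20–17.
Dana vs Ben: Dana wins 24–13.
Dana vs Eli: Dana wins 27–10.
Gus vs Ben: Gus wins 29–8.
Gus vs Eli: Eli wins 20–17.
Ben vs Eli: Eli wins 24–13.
Chen beats each rival — Dana (25–12), Gus (20–17), Ben (25–12), Eli (35–2) — so Chen is the Condorcet winner.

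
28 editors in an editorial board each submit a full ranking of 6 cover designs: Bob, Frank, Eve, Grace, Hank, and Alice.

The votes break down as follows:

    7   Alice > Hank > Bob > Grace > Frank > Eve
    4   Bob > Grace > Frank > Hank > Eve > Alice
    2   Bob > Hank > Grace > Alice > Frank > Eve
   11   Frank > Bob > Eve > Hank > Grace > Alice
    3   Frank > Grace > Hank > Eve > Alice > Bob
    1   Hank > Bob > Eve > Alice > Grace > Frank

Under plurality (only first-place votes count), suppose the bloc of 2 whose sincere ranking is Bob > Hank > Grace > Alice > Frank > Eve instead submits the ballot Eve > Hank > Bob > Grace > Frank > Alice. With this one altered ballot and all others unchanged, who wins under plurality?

First-place totals with the altered ballot: Bob 4, Frank 14, Eve 2, Grace 0, Hank 1, Alice 7.
The winner is unchanged: still Frank.

Frank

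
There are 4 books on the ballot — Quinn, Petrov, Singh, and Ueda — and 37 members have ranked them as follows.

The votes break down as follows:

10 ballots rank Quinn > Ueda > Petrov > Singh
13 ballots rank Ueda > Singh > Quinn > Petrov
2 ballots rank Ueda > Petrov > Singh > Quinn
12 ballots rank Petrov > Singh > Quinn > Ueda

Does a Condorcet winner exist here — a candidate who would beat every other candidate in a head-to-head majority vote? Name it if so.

Head-to-head results (37 voters total):
Quinn vs Petrov: Quinn wins 23–14.
Quinn vs Singh: Singh wins 27–10.
Quinn vs Ueda: Quinn wins 22–15.
Petrov vs Singh: Petrov wins 24–13.
Petrov vs Ueda: Ueda wins 25–12.
Singh vs Ueda: Ueda wins 25–12.
No candidate beats all others: Quinn beats Petrov beats Singh beats Quinn, a majority cycle.

None — there is no Condorcet winner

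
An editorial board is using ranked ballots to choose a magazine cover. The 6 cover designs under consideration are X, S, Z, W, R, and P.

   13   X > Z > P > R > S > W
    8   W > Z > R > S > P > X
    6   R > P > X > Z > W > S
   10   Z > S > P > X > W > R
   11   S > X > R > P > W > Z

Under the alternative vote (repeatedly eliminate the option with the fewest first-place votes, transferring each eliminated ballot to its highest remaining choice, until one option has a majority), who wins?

X

Round 1: X 13, S 11, Z 10, W 8, R 6, P 0. P has the fewest and is eliminated.
Round 2: X 13, S 11, Z 10, W 8, R 6. R has the fewest and is eliminated.
Round 3: X 19, S 11, Z 10, W 8. W has the fewest and is eliminated.
Round 4: X 19, Z 18, S 11. S has the fewest and is eliminated.
Round 5: X 30, Z 18. X has a majority.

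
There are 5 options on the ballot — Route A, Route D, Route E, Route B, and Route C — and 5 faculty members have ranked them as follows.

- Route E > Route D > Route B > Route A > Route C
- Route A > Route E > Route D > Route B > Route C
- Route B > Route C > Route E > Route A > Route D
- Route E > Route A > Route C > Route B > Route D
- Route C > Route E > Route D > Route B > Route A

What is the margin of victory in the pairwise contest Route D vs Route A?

Ballots ranking Route D above Route A: 2.
Ballots ranking Route A above Route D: 3.
Route A wins 3–2, a margin of 1.

1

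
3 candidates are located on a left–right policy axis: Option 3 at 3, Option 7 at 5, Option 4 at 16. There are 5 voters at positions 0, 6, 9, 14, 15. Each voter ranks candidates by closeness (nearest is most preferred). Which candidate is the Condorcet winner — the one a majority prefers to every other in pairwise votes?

With single-peaked preferences on a line, the Condorcet winner is the candidate closest to the median voter.
The median voter (position 9) is closest to Option 7 at 5.
Check: Option 7 vs Option 4 — voters closer to Option 7: 3 of 5.

Option 7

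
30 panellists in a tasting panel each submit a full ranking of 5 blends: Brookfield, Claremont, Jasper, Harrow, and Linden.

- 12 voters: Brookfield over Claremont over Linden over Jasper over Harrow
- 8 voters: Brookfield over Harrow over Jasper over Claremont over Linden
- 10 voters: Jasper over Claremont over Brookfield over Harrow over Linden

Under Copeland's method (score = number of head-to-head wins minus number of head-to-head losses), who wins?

Pairwise results:
  Brookfield vs Claremont: Brookfield wins 20–10.
  Brookfield vs Jasper: Brookfield wins 20–10.
  Brookfield vs Harrow: Brookfield wins 30–0.
  Brookfield vs Linden: Brookfield wins 30–0.
  Claremont vs Jasper: Jasper wins 18–12.
  Claremont vs Harrow: Claremont wins 22–8.
  Claremont vs Linden: Claremont wins 30–0.
  Jasper vs Harrow: Jasper wins 22–8.
  Jasper vs Linden: Jasper wins 18–12.
  Harrow vs Linden: Harrow wins 18–12.
Copeland scores (wins − losses):
  Brookfield: 4 − 0 = 4
  Claremont: 2 − 2 = 0
  Jasper: 3 − 1 = 2
  Harrow: 1 − 3 = -2
  Linden: 0 − 4 = -4
Brookfield has the best Copeland score.

Brookfield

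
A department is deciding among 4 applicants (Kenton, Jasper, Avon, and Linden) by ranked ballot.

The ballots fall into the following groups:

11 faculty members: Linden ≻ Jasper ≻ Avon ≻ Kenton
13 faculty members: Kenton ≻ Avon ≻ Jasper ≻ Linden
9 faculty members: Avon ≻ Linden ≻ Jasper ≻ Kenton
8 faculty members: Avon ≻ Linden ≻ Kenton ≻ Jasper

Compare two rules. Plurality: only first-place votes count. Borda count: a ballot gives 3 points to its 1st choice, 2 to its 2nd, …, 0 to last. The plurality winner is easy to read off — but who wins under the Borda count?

Plurality first-place counts: Kenton 13, Jasper 0, Avon 17, Linden 11 → Avon.
Borda totals: Kenton 47, Jasper 44, Avon 88, Linden 67 → Avon.

Avon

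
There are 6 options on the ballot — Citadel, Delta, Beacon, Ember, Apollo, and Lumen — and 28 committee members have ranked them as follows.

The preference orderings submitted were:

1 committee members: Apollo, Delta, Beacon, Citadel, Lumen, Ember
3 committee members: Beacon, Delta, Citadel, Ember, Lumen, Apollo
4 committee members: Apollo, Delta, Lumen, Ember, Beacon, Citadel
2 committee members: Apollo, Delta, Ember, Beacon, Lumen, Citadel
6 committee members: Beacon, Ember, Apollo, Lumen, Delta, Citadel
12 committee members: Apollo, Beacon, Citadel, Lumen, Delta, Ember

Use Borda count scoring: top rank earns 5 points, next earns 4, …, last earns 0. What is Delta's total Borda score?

Borda scores:
  Citadel: 2 + 3·3 + 4·0 + 2·0 + 6·0 + 12·3 = 47
  Delta: 4 + 3·4 + 4·4 + 2·4 + 6·1 + 12·1 = 58
  Beacon: 3 + 3·5 + 4·1 + 2·2 + 6·5 + 12·4 = 104
  Ember: 0 + 3·2 + 4·2 + 2·3 + 6·4 + 12·0 = 44
  Apollo: 5 + 3·0 + 4·5 + 2·5 + 6·3 + 12·5 = 113
  Lumen: 1 + 3·1 + 4·3 + 2·1 + 6·2 + 12·2 = 54

58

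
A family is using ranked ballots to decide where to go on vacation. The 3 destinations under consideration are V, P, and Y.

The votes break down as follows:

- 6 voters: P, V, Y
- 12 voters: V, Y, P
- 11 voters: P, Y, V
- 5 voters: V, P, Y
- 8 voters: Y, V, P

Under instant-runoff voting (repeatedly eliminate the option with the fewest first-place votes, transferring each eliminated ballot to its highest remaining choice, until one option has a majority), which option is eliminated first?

Y

Round 1: V 17, P 17, Y 8. Y has the fewest and is eliminated.
Round 2: V 25, P 17. V has a majority.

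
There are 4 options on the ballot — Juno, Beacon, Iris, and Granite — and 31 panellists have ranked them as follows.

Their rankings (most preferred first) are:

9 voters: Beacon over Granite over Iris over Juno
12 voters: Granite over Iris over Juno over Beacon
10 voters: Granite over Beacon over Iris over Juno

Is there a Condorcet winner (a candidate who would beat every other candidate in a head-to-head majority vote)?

Head-to-head results (31 voters total):
Juno vs Beacon: Beacon wins 19–12.
Juno vs Iris: Iris wins 31–0.
Juno vs Granite: Granite wins 31–0.
Beacon vs Iris: Beacon wins 19–12.
Beacon vs Granite: Granite wins 22–9.
Iris vs Granite: Granite wins 31–0.
Granite beats each rival — Juno (31–0), Beacon (22–9), Iris (31–0) — so Granite is the Condorcet winner.

Yes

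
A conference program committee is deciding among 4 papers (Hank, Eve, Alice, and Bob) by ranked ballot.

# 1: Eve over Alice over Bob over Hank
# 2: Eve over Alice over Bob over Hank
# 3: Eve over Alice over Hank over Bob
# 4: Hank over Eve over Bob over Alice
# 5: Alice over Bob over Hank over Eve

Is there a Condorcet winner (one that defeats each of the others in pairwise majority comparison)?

Yes

Head-to-head results (5 voters total):
Hank vs Eve: Eve wins 3–2.
Hank vs Alice: Alice wins 4–1.
Hank vs Bob: Bob wins 3–2.
Eve vs Alice: Eve wins 4–1.
Eve vs Bob: Eve wins 4–1.
Alice vs Bob: Alice wins 4–1.
Eve beats each rival — Hank (3–2), Alice (4–1), Bob (4–1) — so Eve is the Condorcet winner.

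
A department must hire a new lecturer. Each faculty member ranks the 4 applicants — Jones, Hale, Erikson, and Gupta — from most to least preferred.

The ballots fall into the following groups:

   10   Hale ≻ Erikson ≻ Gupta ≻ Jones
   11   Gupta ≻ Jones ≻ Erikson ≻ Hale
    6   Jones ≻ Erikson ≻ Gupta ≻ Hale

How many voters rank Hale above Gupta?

10

Ballots ranking Hale above Gupta: 10.
Ballots ranking Gupta above Hale: 11+6 = 17.
So 10 of 27 voters prefer Hale to Gupta.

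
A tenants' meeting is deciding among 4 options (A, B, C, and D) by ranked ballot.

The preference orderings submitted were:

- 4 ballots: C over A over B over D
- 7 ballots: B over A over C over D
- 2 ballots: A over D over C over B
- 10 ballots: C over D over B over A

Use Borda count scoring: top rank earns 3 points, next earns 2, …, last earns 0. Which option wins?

Borda scores:
  A: 4·2 + 7·2 + 2·3 + 10·0 = 28
  B: 4·1 + 7·3 + 2·0 + 10·1 = 35
  C: 4·3 + 7·1 + 2·1 + 10·3 = 51
  D: 4·0 + 7·0 + 2·2 + 10·2 = 24
C has the highest total.

C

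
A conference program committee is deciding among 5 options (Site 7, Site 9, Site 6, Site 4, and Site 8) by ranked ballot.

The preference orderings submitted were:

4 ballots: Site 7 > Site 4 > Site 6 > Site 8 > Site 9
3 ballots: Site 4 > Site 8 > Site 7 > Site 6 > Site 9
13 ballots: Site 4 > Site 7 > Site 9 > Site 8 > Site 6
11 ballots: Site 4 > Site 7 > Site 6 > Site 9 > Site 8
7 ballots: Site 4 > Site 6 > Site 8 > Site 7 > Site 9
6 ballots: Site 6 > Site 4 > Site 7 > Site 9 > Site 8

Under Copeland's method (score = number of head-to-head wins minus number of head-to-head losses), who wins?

Site 4

Pairwise results:
  Site 7 vs Site 9: Site 7 wins 44–0.
  Site 7 vs Site 6: Site 7 wins 31–13.
  Site 7 vs Site 4: Site 4 wins 40–4.
  Site 7 vs Site 8: Site 7 wins 34–10.
  Site 9 vs Site 6: Site 6 wins 31–13.
  Site 9 vs Site 4: Site 4 wins 44–0.
  Site 9 vs Site 8: Site 9 wins 30–14.
  Site 6 vs Site 4: Site 4 wins 38–6.
  Site 6 vs Site 8: Site 6 wins 28–16.
  Site 4 vs Site 8: Site 4 wins 44–0.
Copeland scores (wins − losses):
  Site 7: 3 − 1 = 2
  Site 9: 1 − 3 = -2
  Site 6: 2 − 2 = 0
  Site 4: 4 − 0 = 4
  Site 8: 0 − 4 = -4
Site 4 has the best Copeland score.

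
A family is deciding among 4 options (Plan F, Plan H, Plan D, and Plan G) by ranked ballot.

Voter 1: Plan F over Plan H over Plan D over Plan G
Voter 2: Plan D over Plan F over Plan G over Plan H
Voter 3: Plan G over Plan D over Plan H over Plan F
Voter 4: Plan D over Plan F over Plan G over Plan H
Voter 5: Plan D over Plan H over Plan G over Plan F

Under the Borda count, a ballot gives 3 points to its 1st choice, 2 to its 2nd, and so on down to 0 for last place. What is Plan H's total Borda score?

Borda scores:
  Plan F: 3 + 2 + 0 + 2 + 0 = 7
  Plan H: 2 + 0 + 1 + 0 + 2 = 5
  Plan D: 1 + 3 + 2 + 3 + 3 = 12
  Plan G: 0 + 1 + 3 + 1 + 1 = 6

5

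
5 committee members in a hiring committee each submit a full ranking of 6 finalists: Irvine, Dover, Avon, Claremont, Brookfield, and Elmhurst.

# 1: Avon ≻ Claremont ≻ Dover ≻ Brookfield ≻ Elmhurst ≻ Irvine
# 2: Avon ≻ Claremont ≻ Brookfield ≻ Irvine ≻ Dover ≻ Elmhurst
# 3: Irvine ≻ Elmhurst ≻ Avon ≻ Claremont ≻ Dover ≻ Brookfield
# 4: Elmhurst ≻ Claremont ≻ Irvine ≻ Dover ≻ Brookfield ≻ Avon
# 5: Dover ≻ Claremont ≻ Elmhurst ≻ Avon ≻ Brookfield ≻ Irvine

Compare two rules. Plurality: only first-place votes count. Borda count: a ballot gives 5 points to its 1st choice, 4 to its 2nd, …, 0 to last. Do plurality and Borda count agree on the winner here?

No

Plurality first-place counts: Irvine 1, Dover 1, Avon 2, Claremont 0, Brookfield 0, Elmhurst 1 → Avon.
Borda totals: Irvine 10, Dover 12, Avon 15, Claremont 18, Brookfield 7, Elmhurst 13 → Claremont.
The two rules disagree: plurality picks Avon, Borda picks Claremont.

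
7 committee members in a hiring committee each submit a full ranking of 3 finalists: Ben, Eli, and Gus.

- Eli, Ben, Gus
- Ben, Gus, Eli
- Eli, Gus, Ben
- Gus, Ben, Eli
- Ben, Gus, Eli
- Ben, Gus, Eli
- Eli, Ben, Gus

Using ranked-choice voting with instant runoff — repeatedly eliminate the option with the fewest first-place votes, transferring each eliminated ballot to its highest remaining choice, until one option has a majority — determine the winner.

Ben

Round 1: Ben 3, Eli 3, Gus 1. Gus has the fewest and is eliminated.
Round 2: Ben 4, Eli 3. Ben has a majority.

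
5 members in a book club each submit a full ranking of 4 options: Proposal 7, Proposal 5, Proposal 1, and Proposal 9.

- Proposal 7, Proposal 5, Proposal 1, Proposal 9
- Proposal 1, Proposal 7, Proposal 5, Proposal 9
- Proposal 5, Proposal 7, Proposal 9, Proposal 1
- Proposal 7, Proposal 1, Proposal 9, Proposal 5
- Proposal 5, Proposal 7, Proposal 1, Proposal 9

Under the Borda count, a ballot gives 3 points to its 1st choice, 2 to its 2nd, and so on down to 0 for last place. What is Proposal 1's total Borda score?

Borda scores:
  Proposal 7: 3 + 2 + 2 + 3 + 2 = 12
  Proposal 5: 2 + 1 + 3 + 0 + 3 = 9
  Proposal 1: 1 + 3 + 0 + 2 + 1 = 7
  Proposal 9: 0 + 0 + 1 + 1 + 0 = 2

7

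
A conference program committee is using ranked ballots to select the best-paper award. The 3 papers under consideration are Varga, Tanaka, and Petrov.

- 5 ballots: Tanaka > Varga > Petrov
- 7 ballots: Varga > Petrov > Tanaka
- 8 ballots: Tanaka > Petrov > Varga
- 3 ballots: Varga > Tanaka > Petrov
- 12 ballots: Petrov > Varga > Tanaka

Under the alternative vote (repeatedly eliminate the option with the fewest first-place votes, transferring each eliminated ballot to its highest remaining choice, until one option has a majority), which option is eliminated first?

Varga

Round 1: Tanaka 13, Petrov 12, Varga 10. Varga has the fewest and is eliminated.
Round 2: Petrov 19, Tanaka 16. Petrov has a majority.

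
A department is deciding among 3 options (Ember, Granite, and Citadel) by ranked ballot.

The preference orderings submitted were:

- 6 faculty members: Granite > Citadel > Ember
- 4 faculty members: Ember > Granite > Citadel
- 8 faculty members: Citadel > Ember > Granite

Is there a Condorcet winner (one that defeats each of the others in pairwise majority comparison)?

No

Head-to-head results (18 voters total):
Ember vs Granite: Ember wins 12–6.
Ember vs Citadel: Citadel wins 14–4.
Granite vs Citadel: Granite wins 10–8.
No candidate beats all others: Ember beats Granite beats Citadel beats Ember, a majority cycle.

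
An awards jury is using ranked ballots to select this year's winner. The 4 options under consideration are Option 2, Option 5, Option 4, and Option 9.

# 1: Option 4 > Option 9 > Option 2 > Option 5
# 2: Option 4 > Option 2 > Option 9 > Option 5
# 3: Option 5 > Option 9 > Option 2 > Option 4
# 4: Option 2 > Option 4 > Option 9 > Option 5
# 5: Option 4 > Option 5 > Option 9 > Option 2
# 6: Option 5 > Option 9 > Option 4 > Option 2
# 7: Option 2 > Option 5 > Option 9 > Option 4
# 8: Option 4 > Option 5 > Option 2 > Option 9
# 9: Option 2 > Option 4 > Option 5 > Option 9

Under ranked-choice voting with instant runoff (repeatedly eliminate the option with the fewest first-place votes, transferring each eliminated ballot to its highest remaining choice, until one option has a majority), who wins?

Round 1: Option 4 4, Option 2 3, Option 5 2, Option 9 0. Option 9 has the fewest and is eliminated.
Round 2: Option 4 4, Option 2 3, Option 5 2. Option 5 has the fewest and is eliminated.
Round 3: Option 4 5, Option 2 4. Option 4 has a majority.

Option 4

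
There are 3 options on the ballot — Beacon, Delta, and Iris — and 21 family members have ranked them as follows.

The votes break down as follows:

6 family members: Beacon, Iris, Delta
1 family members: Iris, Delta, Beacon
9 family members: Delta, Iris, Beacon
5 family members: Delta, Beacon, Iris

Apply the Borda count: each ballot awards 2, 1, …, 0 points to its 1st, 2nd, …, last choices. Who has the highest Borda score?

Delta

Borda scores:
  Beacon: 6·2 + 0 + 9·0 + 5·1 = 17
  Delta: 6·0 + 1 + 9·2 + 5·2 = 29
  Iris: 6·1 + 2 + 9·1 + 5·0 = 17
Delta has the highest total.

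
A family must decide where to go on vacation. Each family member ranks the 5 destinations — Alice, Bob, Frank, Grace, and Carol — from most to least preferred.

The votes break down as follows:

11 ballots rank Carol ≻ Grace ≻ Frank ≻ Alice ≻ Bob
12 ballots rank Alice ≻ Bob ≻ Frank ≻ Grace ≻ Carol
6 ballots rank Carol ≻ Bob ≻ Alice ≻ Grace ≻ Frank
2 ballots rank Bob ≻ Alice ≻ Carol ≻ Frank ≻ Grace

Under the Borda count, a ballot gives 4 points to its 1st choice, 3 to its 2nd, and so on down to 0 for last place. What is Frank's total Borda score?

48

Borda scores:
  Alice: 11·1 + 12·4 + 6·2 + 2·3 = 77
  Bob: 11·0 + 12·3 + 6·3 + 2·4 = 62
  Frank: 11·2 + 12·2 + 6·0 + 2·1 = 48
  Grace: 11·3 + 12·1 + 6·1 + 2·0 = 51
  Carol: 11·4 + 12·0 + 6·4 + 2·2 = 72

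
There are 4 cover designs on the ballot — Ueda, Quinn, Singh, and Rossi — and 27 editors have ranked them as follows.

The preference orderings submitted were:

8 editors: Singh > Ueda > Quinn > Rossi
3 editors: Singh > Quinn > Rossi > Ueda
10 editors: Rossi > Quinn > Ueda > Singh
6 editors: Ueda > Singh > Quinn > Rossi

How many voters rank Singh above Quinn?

Ballots ranking Singh above Quinn: 8+3+6 = 17.
Ballots ranking Quinn above Singh: 10.
So 17 of 27 voters prefer Singh to Quinn.

17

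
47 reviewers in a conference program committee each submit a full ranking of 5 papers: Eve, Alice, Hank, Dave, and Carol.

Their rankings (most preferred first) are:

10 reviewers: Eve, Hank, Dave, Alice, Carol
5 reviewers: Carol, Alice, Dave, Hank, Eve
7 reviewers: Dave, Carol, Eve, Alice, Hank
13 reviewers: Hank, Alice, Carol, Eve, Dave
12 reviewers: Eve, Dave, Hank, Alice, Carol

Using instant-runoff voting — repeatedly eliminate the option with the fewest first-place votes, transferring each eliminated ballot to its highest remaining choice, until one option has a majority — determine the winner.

Round 1: Eve 22, Hank 13, Dave 7, Carol 5, Alice 0. Alice has the fewest and is eliminated.
Round 2: Eve 22, Hank 13, Dave 7, Carol 5. Carol has the fewest and is eliminated.
Round 3: Eve 22, Hank 13, Dave 12. Dave has the fewest and is eliminated.
Round 4: Eve 29, Hank 18. Eve has a majority.

Eve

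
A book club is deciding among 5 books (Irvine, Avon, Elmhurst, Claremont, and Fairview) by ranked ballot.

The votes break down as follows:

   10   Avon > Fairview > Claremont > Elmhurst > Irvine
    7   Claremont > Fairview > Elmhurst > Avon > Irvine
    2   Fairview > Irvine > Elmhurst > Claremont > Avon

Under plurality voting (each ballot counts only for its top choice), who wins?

First-place vote totals:
  Irvine: 0
  Avon: 10
  Elmhurst: 0
  Claremont: 7
  Fairview: 2
Avon has the most first-place votes.

Avon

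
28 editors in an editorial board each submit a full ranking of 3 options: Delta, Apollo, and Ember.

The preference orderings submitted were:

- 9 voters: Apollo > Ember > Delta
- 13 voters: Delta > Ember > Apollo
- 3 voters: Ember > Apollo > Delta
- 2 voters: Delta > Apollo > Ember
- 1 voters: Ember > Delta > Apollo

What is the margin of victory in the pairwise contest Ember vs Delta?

Ballots ranking Ember above Delta: 9+3+1 = 13.
Ballots ranking Delta above Ember: 13+2 = 15.
Delta wins 15–13, a margin of 2.

2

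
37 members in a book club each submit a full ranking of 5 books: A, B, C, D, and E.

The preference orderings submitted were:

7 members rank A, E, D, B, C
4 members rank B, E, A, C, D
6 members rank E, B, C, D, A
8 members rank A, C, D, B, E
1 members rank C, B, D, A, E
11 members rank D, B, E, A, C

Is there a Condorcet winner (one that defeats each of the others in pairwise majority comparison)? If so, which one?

None — there is no Condorcet winner

Head-to-head results (37 voters total):
A vs B: B wins 22–15.
A vs C: A wins 30–7.
A vs D: A wins 19–18.
A vs E: E wins 21–16.
B vs C: B wins 28–9.
B vs D: D wins 26–11.
B vs E: B wins 24–13.
C vs D: C wins 19–18.
C vs E: E wins 28–9.
D vs E: D wins 20–17.
No candidate beats all others: A beats D beats B beats A, a majority cycle.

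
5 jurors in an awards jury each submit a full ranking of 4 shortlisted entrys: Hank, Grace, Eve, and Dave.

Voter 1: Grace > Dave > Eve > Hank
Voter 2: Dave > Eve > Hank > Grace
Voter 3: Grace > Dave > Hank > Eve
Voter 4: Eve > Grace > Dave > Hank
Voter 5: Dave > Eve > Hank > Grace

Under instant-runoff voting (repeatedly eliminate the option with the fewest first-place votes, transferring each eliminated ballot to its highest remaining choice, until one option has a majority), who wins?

Grace

Round 1: Grace 2, Dave 2, Eve 1, Hank 0. Hank has the fewest and is eliminated.
Round 2: Grace 2, Dave 2, Eve 1. Eve has the fewest and is eliminated.
Round 3: Grace 3, Dave 2. Grace has a majority.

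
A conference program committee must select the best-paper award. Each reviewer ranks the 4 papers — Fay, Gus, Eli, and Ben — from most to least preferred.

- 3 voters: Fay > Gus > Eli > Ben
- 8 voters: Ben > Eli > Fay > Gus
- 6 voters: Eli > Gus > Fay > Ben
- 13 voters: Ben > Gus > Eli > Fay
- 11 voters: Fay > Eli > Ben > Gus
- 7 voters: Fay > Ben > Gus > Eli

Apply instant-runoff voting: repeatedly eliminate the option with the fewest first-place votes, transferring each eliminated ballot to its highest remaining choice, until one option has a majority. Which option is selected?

Fay

Round 1: Fay 21, Ben 21, Eli 6, Gus 0. Gus has the fewest and is eliminated.
Round 2: Fay 21, Ben 21, Eli 6. Eli has the fewest and is eliminated.
Round 3: Fay 27, Ben 21. Fay has a majority.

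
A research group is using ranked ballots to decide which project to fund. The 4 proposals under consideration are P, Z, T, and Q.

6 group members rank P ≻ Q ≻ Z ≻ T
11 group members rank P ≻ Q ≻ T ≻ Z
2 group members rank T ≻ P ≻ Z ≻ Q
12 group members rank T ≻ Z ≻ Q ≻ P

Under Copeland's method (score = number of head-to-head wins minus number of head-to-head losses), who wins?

P

Pairwise results:
  P vs Z: P wins 19–12.
  P vs T: P wins 17–14.
  P vs Q: P wins 19–12.
  Z vs T: T wins 25–6.
  Z vs Q: Q wins 17–14.
  T vs Q: Q wins 17–14.
Copeland scores (wins − losses):
  P: 3 − 0 = 3
  Z: 0 − 3 = -3
  T: 1 − 2 = -1
  Q: 2 − 1 = 1
P has the best Copeland score.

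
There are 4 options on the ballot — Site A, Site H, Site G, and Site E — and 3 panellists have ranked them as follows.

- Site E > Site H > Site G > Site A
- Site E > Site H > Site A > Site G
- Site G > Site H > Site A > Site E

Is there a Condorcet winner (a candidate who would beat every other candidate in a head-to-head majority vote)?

Yes

Head-to-head results (3 voters total):
Site A vs Site H: Site H wins 3–0.
Site A vs Site G: Site G wins 2–1.
Site A vs Site E: Site E wins 2–1.
Site H vs Site G: Site H wins 2–1.
Site H vs Site E: Site E wins 2–1.
Site G vs Site E: Site E wins 2–1.
Site E beats each rival — Site A (2–1), Site H (2–1), Site G (2–1) — so Site E is the Condorcet winner.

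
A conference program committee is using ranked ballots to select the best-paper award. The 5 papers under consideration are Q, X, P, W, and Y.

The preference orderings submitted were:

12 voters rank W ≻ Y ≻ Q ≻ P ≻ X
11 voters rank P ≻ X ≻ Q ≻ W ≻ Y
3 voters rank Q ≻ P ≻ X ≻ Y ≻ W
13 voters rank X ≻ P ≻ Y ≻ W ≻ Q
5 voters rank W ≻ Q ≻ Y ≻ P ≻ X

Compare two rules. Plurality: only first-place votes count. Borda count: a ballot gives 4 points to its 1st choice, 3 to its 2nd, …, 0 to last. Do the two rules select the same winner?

Plurality first-place counts: Q 3, X 13, P 11, W 17, Y 0 → W.
Borda totals: Q 73, X 91, P 109, W 92, Y 75 → P.
The two rules disagree: plurality picks W, Borda picks P.

No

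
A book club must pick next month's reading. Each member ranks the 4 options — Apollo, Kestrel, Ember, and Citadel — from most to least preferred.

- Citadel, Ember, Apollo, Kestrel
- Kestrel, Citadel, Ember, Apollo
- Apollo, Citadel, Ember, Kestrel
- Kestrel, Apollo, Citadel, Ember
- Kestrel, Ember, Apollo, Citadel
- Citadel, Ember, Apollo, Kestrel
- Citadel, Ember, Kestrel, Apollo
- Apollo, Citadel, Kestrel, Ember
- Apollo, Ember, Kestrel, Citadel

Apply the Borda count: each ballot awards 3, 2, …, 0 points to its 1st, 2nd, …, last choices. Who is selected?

Borda scores:
  Apollo: 1 + 0 + 3 + 2 + 1 + 1 + 0 + 3 + 3 = 14
  Kestrel: 0 + 3 + 0 + 3 + 3 + 0 + 1 + 1 + 1 = 12
  Ember: 2 + 1 + 1 + 0 + 2 + 2 + 2 + 0 + 2 = 12
  Citadel: 3 + 2 + 2 + 1 + 0 + 3 + 3 + 2 + 0 = 16
Citadel has the highest total.

Citadel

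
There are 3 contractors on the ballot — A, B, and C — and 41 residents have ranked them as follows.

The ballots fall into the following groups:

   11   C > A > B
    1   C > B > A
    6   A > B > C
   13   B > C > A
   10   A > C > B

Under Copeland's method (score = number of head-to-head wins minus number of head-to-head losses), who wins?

C

Pairwise results:
  A vs B: A wins 27–14.
  A vs C: C wins 25–16.
  B vs C: C wins 22–19.
Copeland scores (wins − losses):
  A: 1 − 1 = 0
  B: 0 − 2 = -2
  C: 2 − 0 = 2
C has the best Copeland score.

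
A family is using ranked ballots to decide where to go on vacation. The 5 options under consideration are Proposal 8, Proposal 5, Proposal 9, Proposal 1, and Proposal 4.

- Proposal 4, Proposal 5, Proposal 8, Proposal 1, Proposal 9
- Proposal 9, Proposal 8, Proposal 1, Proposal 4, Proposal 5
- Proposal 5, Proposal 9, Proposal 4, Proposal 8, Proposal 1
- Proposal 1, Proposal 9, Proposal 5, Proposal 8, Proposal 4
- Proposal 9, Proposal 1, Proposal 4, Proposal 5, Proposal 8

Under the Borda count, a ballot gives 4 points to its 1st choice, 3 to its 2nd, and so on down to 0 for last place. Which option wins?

Borda scores:
  Proposal 8: 2 + 3 + 1 + 1 + 0 = 7
  Proposal 5: 3 + 0 + 4 + 2 + 1 = 10
  Proposal 9: 0 + 4 + 3 + 3 + 4 = 14
  Proposal 1: 1 + 2 + 0 + 4 + 3 = 10
  Proposal 4: 4 + 1 + 2 + 0 + 2 = 9
Proposal 9 has the highest total.

Proposal 9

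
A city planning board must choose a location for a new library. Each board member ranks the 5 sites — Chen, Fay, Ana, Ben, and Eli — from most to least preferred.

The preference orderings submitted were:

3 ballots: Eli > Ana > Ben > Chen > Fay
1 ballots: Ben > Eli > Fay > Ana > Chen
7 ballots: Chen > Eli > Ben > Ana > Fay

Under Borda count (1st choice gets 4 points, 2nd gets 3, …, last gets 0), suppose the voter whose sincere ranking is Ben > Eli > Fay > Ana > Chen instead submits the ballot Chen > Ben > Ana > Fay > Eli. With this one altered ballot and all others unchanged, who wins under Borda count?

Borda totals with the altered ballot: Chen 35, Fay 1, Ana 18, Ben 23, Eli 33.
The switch changes the winner from Eli to Chen.

Chen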